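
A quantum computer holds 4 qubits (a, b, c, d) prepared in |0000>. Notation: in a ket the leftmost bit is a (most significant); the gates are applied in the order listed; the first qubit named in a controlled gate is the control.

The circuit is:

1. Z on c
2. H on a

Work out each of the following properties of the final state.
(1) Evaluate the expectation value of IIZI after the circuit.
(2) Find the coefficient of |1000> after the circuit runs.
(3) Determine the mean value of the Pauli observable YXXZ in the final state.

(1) The expectation value of IIZI is 1.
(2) The amplitude on |1000> is sqrt(2)/2.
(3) The observable YXXZ averages to 0.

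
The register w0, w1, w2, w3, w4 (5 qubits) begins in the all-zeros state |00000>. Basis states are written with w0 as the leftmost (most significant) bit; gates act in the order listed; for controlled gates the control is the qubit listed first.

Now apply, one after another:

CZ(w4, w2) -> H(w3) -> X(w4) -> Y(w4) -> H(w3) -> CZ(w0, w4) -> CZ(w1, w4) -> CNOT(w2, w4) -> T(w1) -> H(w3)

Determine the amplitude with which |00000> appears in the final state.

|00000> carries amplitude -sqrt(2)*I/2 in the final state.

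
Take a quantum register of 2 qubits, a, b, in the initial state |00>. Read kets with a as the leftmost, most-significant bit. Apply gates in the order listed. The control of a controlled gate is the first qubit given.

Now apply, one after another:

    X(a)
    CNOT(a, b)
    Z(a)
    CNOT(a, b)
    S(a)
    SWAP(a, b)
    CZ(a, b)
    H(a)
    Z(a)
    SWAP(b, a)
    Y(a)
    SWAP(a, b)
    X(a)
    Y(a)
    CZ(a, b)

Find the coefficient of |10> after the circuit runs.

|10> carries amplitude sqrt(2)*I/2 in the final state.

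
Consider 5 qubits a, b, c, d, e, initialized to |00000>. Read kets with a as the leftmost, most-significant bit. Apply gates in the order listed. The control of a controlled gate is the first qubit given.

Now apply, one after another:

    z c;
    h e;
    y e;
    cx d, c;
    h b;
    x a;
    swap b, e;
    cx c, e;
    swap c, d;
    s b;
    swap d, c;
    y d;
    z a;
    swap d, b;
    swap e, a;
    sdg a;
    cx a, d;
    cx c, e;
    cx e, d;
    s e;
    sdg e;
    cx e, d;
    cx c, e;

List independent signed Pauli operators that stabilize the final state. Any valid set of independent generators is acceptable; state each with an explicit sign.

The stabilizer group can be generated by -XIIZI, -ZIIYI, -IZIII, +IIZII, -IIIIZ, among other valid generating sets. Key observation: gates 18-23 undo each other exactly, leaving only the rest of the circuit to track.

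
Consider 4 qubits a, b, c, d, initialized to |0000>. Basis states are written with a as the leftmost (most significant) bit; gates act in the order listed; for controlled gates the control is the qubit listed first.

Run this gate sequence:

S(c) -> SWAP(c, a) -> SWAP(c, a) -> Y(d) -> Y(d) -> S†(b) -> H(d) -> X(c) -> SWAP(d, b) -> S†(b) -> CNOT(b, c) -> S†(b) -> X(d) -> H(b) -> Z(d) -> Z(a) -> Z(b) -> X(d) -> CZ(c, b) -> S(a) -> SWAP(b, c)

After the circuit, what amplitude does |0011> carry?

|0011> carries amplitude 0 in the final state. Key observation: the block from step 2 through step 3 cancels to the identity and can be dropped.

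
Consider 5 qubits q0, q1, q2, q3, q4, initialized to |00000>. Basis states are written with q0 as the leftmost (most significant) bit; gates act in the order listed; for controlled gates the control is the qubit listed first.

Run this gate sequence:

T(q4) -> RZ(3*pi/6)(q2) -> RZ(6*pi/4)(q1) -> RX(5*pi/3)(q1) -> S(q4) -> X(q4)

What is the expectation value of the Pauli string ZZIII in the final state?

The observable ZZIII averages to 1/2.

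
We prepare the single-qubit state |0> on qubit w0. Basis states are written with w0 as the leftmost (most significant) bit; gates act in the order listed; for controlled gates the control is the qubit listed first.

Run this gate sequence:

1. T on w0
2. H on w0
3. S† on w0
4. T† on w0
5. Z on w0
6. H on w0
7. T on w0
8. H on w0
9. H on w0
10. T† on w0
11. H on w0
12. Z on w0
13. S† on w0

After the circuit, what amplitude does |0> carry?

The amplitude on |0> is sqrt(2)/2. Key observation: gates 5-12 undo each other exactly, leaving only the rest of the circuit to track.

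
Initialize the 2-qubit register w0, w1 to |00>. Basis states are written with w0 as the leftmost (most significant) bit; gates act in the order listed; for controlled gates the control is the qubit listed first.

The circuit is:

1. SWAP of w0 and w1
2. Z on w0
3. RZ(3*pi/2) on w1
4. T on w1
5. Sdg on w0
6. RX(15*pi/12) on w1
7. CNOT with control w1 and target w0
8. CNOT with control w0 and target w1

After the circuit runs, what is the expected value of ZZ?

The observable ZZ averages to -sqrt(2)/2.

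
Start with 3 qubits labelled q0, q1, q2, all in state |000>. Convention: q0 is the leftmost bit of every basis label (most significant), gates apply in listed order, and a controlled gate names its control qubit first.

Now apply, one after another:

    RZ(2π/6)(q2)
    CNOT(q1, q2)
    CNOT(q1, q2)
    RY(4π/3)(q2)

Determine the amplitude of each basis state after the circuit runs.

After the circuit, the state carries amplitude exp(5*I*pi/6)/2 on |000>, -sqrt(3)*exp(5*I*pi/6)/2 on |001>, and 0 on every other basis state. Key observation: steps 2-3 multiply out to the identity, so the circuit reduces to the remaining gates.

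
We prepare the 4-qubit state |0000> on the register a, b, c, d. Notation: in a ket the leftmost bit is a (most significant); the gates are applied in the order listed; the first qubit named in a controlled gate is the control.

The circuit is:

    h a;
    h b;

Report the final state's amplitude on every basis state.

The resulting statevector has amplitude 1/2 on |0000>, 1/2 on |0100>, 1/2 on |1000>, 1/2 on |1100>, and 0 on every other basis state.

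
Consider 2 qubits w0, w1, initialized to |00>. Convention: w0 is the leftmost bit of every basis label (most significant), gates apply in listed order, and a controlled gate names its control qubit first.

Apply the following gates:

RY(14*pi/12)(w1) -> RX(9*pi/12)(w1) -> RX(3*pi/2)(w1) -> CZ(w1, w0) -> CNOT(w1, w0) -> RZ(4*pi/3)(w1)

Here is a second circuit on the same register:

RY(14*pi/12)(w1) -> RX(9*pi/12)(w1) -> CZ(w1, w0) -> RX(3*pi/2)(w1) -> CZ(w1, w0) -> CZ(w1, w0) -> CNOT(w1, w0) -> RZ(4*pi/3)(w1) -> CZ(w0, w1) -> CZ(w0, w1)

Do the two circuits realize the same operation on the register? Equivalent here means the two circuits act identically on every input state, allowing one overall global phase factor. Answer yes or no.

No — the two circuits implement different unitaries, even allowing a global phase.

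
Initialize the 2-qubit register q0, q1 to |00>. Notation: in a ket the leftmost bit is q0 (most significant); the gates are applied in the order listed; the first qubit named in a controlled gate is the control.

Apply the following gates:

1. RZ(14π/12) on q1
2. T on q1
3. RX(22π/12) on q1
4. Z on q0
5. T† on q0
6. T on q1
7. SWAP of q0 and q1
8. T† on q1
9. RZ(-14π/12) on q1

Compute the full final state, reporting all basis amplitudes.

The resulting statevector has amplitude -sqrt(6)/4 - sqrt(2)/4 on |00>, 0 on |01>, (-sqrt(6) + sqrt(2))*exp(3*I*pi/4)/4 on |10>, 0 on |11>.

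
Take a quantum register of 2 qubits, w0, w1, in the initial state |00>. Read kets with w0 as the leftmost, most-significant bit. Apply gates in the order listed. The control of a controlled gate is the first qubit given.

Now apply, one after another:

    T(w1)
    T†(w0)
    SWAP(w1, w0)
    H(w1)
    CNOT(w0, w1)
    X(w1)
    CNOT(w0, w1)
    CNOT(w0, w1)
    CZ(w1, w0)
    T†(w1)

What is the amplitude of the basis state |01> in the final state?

|01> carries amplitude -sqrt(2)*exp(3*I*pi/4)/2 in the final state. Key observation: steps 7-8 multiply out to the identity, so the circuit reduces to the remaining gates.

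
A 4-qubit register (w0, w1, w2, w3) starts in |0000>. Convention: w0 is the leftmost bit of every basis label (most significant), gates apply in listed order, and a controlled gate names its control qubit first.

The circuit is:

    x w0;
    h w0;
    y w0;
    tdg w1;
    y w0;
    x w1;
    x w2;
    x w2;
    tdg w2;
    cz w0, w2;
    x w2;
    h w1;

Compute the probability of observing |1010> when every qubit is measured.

A full measurement returns |1010> with probability 1/4.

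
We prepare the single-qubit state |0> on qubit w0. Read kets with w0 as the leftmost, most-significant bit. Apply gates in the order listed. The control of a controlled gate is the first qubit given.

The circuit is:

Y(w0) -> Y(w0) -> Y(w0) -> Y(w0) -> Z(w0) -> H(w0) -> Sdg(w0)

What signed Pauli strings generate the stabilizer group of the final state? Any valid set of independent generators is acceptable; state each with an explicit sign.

The final state is stabilized by the group generated by -Y; other independent generating sets are equally valid.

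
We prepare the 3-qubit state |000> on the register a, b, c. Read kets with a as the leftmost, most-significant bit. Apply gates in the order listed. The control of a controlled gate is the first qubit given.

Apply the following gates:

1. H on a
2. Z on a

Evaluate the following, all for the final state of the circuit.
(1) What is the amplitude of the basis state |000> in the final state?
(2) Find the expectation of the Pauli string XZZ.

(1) The amplitude on |000> is sqrt(2)/2.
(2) In the final state, XZZ has expectation -1.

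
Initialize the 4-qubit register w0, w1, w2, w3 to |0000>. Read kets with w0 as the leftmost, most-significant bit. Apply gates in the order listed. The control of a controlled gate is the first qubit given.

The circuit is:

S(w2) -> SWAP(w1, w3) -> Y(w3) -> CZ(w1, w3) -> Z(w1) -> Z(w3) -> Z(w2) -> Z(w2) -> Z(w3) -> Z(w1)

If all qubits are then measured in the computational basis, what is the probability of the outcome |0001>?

The probability of measuring |0001> is 1. Key observation: gates 5-10 undo each other exactly, leaving only the rest of the circuit to track.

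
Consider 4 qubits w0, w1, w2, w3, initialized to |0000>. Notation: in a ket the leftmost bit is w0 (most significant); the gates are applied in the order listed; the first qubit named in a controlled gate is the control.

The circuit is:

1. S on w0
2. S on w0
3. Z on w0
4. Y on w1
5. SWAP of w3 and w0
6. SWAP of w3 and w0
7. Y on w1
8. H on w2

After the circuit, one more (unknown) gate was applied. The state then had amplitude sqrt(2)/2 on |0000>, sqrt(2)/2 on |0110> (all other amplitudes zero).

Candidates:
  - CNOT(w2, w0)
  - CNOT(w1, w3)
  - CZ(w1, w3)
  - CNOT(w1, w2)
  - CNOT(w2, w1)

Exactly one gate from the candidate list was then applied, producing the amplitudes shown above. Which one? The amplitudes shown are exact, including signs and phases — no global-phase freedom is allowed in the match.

It was CNOT(w2, w1) that produced the state shown. Key observation: steps 4-7 multiply out to the identity, so the circuit reduces to the remaining gates.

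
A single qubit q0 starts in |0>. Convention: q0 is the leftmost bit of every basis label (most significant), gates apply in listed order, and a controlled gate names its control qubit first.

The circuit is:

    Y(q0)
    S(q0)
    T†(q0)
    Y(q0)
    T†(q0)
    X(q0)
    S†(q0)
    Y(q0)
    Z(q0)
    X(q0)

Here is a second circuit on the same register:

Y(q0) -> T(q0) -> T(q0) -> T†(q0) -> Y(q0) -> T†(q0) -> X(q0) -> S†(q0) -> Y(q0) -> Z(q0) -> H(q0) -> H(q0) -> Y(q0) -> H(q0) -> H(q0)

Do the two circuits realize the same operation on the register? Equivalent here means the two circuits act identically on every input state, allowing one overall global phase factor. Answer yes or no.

No, they are not equivalent — no single phase factor reconciles the two unitaries.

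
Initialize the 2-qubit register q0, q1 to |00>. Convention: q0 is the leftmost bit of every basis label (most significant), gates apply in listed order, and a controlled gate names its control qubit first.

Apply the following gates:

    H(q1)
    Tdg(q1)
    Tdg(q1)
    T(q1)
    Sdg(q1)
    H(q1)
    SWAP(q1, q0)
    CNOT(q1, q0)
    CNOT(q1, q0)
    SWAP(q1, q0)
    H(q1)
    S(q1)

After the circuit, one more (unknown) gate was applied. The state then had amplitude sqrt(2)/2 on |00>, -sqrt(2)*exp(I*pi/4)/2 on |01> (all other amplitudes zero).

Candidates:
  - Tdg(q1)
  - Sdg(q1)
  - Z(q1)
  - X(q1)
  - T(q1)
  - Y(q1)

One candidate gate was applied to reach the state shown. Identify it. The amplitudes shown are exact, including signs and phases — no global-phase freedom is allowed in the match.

The unique candidate consistent with the amplitudes is Sdg(q1). Key observation: steps 5-12 multiply out to the identity, so the circuit reduces to the remaining gates.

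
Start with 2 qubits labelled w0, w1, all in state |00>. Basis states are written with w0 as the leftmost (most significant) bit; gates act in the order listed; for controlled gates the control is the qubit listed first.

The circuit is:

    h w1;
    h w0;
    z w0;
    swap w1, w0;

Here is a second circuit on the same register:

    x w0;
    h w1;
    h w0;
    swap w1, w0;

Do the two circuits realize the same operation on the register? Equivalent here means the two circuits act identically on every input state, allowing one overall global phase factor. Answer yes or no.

Yes: on every input state the two circuits agree up to one overall phase factor.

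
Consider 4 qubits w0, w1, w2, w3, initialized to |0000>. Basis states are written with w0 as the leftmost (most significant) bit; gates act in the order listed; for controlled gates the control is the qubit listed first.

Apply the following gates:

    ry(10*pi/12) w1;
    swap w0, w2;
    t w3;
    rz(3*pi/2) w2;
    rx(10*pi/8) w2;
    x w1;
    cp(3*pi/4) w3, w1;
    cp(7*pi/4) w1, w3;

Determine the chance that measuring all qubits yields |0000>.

The probability of measuring |0000> is -sqrt(2)/8 - sqrt(6)/16 + sqrt(3)/8 + 1/4.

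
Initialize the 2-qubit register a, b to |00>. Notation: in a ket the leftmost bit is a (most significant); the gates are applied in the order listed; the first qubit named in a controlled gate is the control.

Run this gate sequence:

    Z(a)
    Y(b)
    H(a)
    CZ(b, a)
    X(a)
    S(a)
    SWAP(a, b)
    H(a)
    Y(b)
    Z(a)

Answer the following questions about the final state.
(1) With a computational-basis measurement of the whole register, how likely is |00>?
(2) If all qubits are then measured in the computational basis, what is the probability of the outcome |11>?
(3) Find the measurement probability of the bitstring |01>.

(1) The probability of measuring |00> is 1/4.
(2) Outcome |11> occurs with probability 1/4.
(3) A full measurement returns |01> with probability 1/4.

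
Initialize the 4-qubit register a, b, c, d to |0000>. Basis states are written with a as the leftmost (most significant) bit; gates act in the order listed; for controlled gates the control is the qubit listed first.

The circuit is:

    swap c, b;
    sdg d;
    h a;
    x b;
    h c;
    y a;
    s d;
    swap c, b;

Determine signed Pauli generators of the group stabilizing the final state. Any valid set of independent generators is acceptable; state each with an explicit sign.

The final state is stabilized by the group generated by -XIII, +IXII, -IIZI, +IIIZ; other independent generating sets are equally valid.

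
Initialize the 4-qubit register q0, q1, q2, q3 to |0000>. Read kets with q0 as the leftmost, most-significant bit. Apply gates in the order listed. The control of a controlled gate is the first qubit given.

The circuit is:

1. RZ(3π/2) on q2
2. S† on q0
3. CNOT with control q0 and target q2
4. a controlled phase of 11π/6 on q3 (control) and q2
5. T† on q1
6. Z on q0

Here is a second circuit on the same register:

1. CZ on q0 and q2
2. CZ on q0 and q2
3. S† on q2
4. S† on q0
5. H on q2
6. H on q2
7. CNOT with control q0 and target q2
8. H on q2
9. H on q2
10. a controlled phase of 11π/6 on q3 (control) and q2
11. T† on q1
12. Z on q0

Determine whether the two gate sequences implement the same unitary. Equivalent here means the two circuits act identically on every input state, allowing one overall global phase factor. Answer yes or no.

Yes: on every input state the two circuits agree up to one overall phase factor.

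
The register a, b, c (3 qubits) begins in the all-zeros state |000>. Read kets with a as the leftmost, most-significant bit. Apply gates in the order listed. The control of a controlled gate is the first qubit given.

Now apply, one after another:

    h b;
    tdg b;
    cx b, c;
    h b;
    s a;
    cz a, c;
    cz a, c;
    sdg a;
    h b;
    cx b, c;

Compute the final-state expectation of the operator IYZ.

The expectation value of IYZ is -sqrt(2)/2. Key observation: steps 4-9 multiply out to the identity, so the circuit reduces to the remaining gates.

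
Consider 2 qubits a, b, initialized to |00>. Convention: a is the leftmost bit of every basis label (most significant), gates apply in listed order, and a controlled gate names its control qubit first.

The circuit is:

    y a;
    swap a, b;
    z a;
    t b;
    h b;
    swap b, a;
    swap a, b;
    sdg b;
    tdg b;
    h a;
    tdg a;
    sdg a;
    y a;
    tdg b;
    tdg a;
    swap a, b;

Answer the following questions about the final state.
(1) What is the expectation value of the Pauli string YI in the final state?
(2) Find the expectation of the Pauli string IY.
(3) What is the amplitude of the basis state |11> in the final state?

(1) In the final state, YI has expectation 0.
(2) The observable IY averages to -1.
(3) The final state's coefficient on |11> equals -1/2.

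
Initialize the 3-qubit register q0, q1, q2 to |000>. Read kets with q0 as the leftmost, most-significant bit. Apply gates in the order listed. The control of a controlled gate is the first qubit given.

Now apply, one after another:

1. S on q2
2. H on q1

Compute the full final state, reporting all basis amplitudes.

The final amplitudes are sqrt(2)/2 on |000>, sqrt(2)/2 on |010>, and 0 on every other basis state.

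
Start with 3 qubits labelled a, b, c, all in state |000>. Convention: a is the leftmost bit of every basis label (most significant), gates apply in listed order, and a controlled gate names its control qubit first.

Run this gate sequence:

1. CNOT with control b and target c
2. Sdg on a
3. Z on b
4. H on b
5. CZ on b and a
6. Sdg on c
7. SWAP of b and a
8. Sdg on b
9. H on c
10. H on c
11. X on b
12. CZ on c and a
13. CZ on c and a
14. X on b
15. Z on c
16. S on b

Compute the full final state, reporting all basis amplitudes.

The final amplitudes are sqrt(2)/2 on |000>, sqrt(2)/2 on |100>, and 0 on every other basis state. Key observation: gates 11-14 undo each other exactly, leaving only the rest of the circuit to track.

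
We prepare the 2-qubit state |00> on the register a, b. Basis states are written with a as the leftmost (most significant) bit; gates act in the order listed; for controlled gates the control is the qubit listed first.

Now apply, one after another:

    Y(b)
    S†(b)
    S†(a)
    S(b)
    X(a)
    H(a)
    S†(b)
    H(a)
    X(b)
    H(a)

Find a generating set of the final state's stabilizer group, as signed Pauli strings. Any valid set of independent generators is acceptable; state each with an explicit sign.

The stabilizer group can be generated by -XI, +IZ, among other valid generating sets.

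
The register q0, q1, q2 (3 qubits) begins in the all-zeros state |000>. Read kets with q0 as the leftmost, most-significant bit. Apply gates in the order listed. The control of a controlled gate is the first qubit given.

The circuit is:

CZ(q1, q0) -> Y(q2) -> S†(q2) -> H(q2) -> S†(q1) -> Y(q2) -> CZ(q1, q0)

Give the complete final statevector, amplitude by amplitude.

The final amplitudes are sqrt(2)*I/2 on |000>, sqrt(2)*I/2 on |001>, and 0 on every other basis state.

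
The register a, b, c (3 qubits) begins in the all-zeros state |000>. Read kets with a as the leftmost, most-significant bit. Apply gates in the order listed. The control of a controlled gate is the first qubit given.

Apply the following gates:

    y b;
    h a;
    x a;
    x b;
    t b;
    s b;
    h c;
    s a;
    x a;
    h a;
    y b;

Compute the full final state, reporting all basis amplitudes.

The final amplitudes are 0 on |000>, 0 on |001>, sqrt(2)*(-1 - I)/4 on |010>, sqrt(2)*(-1 - I)/4 on |011>, 0 on |100>, 0 on |101>, sqrt(2)*(1 - I)/4 on |110>, sqrt(2)*(1 - I)/4 on |111>.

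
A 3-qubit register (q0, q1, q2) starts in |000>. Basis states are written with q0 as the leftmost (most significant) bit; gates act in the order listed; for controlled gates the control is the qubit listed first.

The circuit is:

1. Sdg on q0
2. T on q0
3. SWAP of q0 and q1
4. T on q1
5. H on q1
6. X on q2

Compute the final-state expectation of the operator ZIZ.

In the final state, ZIZ has expectation -1.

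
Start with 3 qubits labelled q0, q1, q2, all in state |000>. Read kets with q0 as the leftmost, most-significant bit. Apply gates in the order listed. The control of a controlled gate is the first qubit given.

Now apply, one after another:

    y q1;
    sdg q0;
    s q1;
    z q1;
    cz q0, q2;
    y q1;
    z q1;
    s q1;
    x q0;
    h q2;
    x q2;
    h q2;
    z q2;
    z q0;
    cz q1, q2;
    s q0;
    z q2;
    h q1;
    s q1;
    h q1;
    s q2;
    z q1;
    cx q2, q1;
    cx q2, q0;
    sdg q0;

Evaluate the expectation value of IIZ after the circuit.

The expectation value of IIZ is 1. Key observation: steps 10-13 multiply out to the identity, so the circuit reduces to the remaining gates.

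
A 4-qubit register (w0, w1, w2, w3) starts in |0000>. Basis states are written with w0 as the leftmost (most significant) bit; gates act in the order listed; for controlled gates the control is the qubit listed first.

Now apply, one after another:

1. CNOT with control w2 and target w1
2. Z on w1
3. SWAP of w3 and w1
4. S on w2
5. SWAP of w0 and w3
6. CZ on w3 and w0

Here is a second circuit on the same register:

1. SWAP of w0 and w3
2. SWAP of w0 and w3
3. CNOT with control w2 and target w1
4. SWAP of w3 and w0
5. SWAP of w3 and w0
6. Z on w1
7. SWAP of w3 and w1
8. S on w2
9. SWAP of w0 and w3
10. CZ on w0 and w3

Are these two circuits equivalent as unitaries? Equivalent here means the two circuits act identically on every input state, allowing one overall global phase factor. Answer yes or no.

Yes, they are equivalent — the unitaries differ by at most a global phase.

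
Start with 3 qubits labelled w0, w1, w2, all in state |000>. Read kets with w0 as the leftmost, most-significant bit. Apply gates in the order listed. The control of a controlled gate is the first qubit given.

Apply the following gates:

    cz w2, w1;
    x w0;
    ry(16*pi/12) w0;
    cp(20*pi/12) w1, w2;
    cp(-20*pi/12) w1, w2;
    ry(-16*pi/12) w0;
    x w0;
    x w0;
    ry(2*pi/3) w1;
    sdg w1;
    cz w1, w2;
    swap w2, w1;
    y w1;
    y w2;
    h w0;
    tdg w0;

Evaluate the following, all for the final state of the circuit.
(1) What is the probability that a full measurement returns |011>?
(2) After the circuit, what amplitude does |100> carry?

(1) Outcome |011> occurs with probability 1/8. Key observation: the block from step 2 through step 7 cancels to the identity and can be dropped.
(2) |100> carries amplitude 0 in the final state.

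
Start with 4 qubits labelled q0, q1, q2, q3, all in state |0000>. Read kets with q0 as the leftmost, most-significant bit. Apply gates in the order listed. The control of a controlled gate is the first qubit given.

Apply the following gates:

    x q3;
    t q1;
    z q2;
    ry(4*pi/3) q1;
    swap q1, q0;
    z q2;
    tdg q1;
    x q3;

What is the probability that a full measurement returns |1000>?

Outcome |1000> occurs with probability 3/4.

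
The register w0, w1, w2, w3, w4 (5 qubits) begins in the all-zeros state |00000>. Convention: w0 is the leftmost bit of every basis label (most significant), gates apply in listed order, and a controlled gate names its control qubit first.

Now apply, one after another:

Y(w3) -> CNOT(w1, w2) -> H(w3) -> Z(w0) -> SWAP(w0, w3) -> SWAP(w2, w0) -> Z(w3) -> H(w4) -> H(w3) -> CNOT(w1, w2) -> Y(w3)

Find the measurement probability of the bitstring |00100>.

A full measurement returns |00100> with probability 1/8.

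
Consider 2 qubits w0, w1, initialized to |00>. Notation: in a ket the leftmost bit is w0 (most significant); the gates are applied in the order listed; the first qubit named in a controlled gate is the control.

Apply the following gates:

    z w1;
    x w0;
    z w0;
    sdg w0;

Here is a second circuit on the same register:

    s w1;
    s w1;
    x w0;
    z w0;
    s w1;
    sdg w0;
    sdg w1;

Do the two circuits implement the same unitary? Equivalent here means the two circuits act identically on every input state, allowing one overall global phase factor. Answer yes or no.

Yes — the two circuits implement the same unitary up to a global phase.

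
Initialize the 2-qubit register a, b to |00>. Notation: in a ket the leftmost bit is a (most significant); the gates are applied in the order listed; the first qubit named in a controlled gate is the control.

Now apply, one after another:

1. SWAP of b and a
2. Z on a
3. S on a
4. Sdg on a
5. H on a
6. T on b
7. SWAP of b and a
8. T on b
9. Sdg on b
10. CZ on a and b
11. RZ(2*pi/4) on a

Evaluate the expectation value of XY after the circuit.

The observable XY averages to 0. Key observation: steps 3-4 multiply out to the identity, so the circuit reduces to the remaining gates.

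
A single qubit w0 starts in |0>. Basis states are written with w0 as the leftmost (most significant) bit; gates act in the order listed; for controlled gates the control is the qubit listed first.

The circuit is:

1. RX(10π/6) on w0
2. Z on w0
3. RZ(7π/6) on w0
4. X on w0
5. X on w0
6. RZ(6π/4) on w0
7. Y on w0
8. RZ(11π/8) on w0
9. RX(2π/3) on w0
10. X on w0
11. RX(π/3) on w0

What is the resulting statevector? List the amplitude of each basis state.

After the circuit, the state carries amplitude exp(7*I*pi/48)/2 on |0>, sqrt(3)*exp(17*I*pi/48)/2 on |1>. Key observation: gates 4-5 undo each other exactly, leaving only the rest of the circuit to track.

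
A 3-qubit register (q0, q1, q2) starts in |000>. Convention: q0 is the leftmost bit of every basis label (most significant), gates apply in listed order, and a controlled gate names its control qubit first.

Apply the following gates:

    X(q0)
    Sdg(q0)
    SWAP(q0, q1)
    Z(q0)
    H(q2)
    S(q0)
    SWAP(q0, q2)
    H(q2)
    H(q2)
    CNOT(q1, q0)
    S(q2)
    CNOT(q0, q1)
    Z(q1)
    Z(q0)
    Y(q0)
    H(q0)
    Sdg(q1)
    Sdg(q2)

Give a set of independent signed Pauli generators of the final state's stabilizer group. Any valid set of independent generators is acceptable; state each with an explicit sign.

One valid set of independent stabilizer generators is +XZI, +ZYI, +IIZ (any independent generating set of the same group is equally correct).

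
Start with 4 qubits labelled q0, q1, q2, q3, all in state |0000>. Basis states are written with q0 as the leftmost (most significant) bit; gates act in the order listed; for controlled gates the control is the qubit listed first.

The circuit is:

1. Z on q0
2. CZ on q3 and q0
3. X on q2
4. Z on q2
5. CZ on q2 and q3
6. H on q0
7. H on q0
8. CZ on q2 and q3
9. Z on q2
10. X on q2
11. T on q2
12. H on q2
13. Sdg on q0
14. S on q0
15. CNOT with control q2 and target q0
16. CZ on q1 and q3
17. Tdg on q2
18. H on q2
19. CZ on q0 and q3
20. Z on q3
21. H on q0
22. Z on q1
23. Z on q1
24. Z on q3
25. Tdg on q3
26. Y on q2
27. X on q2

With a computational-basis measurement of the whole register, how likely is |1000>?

Outcome |1000> occurs with probability 1/4 - sqrt(2)/8. Key observation: steps 3-10 multiply out to the identity, so the circuit reduces to the remaining gates.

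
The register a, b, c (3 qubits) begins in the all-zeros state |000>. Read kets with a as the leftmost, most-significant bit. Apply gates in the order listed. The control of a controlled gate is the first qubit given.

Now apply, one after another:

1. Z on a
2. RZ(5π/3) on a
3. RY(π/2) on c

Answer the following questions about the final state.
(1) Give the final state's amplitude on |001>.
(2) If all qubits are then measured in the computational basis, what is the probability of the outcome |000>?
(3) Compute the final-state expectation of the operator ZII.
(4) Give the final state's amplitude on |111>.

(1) |001> carries amplitude -sqrt(2)*exp(I*pi/6)/2 in the final state.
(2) Outcome |000> occurs with probability 1/2.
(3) The observable ZII averages to 1.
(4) The amplitude on |111> is 0.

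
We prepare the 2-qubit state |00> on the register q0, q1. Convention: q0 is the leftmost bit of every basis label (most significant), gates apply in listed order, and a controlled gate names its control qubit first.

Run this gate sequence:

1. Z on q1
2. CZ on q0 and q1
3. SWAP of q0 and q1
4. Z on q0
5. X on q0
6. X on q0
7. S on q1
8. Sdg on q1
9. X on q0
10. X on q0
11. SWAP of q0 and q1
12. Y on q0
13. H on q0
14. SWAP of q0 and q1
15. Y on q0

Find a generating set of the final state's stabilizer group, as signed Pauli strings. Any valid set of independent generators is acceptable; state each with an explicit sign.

One valid set of independent stabilizer generators is -IX, -ZI (any independent generating set of the same group is equally correct). Key observation: gates 5-10 undo each other exactly, leaving only the rest of the circuit to track.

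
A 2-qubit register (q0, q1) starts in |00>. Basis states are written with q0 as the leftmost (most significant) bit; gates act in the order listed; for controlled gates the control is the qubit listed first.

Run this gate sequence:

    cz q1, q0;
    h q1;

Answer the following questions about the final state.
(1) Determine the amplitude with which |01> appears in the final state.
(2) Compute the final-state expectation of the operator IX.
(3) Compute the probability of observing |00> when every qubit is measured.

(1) The final state's coefficient on |01> equals sqrt(2)/2.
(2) The observable IX averages to 1.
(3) The probability of measuring |00> is 1/2.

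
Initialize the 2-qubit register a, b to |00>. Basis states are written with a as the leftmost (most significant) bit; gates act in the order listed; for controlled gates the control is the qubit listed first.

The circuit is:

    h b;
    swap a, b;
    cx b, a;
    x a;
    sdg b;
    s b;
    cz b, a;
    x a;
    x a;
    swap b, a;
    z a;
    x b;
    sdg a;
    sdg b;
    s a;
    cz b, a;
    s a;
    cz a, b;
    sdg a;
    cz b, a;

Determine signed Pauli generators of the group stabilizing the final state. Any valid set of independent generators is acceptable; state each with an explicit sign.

One valid set of independent stabilizer generators is -IY, +ZI (any independent generating set of the same group is equally correct). Key observation: steps 8-9 multiply out to the identity, so the circuit reduces to the remaining gates.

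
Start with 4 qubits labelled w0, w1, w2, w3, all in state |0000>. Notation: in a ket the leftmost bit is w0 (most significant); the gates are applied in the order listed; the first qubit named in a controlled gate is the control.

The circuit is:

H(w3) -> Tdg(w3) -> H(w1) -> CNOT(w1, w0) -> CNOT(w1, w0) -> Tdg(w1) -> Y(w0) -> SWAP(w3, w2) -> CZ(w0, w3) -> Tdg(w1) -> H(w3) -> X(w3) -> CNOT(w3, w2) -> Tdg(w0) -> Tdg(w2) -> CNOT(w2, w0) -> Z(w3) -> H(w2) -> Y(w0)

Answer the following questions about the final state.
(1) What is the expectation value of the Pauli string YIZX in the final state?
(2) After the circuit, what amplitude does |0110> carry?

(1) The observable YIZX averages to -sqrt(2)/2.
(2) |0110> carries amplitude -exp(I*pi/4)/4 in the final state.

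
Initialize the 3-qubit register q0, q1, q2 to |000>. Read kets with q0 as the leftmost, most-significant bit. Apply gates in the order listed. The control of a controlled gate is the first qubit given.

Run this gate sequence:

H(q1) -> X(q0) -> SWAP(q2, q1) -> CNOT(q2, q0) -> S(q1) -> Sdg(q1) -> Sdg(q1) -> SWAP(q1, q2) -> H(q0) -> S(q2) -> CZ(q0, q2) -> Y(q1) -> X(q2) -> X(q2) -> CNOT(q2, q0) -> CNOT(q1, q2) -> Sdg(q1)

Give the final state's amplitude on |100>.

|100> carries amplitude -I/2 in the final state.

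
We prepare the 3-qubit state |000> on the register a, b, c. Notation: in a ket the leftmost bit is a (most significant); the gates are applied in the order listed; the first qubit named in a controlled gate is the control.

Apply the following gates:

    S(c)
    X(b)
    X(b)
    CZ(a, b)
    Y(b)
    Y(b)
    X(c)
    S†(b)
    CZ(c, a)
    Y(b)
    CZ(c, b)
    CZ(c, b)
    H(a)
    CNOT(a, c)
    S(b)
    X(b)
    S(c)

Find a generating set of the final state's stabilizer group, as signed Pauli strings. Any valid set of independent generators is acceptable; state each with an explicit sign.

The final state is stabilized by the group generated by +XIY, -ZIZ, +IZI; other independent generating sets are equally valid.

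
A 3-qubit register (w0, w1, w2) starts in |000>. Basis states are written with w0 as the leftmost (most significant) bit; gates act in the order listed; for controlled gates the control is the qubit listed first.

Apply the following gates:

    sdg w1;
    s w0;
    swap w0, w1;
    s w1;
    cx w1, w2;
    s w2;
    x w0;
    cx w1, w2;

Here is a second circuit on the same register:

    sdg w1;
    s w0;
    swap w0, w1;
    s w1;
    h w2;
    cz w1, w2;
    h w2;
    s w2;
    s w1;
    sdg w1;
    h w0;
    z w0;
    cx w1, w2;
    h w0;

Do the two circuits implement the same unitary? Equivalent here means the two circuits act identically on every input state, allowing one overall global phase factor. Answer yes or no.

Yes — the two circuits implement the same unitary up to a global phase.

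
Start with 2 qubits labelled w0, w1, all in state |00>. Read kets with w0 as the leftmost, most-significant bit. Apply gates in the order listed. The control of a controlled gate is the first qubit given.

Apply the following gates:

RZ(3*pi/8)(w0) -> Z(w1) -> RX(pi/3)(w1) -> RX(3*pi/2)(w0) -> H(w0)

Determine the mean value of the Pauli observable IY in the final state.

The expectation value of IY is -sqrt(3)/2.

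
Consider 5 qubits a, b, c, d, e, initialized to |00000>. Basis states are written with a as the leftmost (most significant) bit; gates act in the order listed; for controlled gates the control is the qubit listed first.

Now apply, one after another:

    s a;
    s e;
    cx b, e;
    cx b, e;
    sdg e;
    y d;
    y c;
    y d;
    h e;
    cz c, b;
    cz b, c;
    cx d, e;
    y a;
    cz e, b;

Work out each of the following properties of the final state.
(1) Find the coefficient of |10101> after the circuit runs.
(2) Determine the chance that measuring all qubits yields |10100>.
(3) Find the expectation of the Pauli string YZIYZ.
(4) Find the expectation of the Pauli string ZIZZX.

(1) |10101> carries amplitude -sqrt(2)/2 in the final state. Key observation: gates 2-5 undo each other exactly, leaving only the rest of the circuit to track.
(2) Outcome |10100> occurs with probability 1/2.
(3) The observable YZIYZ averages to 0.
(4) The expectation value of ZIZZX is 1.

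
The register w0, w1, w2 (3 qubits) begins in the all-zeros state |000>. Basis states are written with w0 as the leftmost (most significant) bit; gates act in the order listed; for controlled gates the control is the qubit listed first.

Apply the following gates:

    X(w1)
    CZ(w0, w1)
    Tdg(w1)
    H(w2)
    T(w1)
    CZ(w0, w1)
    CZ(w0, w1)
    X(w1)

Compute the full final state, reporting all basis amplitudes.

The final amplitudes are sqrt(2)/2 on |000>, sqrt(2)/2 on |001>, and 0 on every other basis state.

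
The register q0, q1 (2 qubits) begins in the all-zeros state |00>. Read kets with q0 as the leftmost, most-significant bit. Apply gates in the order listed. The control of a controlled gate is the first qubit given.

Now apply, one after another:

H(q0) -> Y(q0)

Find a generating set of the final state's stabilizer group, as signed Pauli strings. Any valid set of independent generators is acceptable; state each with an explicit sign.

One valid set of independent stabilizer generators is -XI, +IZ (any independent generating set of the same group is equally correct).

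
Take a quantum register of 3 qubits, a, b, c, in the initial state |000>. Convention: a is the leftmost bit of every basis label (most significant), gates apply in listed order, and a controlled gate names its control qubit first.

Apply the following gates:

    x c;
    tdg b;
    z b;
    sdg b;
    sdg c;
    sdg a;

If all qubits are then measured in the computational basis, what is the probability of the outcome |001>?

Outcome |001> occurs with probability 1.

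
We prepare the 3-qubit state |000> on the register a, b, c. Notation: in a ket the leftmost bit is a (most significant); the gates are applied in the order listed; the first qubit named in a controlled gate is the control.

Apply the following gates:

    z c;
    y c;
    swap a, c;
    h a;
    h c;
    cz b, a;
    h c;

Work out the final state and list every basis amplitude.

The resulting statevector has amplitude sqrt(2)*I/2 on |000>, -sqrt(2)*I/2 on |100>, and 0 on every other basis state.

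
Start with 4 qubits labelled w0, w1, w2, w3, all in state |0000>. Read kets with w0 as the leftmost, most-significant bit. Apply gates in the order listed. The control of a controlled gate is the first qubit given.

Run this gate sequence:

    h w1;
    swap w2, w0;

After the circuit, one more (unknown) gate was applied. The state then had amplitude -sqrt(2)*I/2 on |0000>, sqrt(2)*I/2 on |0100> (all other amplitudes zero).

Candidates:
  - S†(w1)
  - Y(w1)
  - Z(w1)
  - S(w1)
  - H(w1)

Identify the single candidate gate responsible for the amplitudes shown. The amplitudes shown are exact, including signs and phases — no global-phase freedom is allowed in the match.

The applied gate was Y(w1).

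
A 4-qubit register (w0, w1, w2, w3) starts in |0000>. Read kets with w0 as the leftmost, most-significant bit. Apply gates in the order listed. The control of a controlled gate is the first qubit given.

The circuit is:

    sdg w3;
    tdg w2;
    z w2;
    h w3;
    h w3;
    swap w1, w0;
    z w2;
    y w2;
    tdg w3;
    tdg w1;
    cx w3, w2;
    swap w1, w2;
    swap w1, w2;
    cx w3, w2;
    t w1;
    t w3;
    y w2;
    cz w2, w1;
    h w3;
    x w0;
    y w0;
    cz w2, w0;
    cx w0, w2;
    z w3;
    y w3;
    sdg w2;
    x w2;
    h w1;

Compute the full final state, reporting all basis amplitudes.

The resulting statevector has amplitude 1/2 on |0010>, 1/2 on |0011>, 1/2 on |0110>, 1/2 on |0111>, and 0 on every other basis state. Key observation: steps 9-16 multiply out to the identity, so the circuit reduces to the remaining gates.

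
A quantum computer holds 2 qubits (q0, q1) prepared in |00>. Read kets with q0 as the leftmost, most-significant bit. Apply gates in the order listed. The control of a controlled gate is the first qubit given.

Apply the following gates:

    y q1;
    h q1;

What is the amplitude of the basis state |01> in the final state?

The amplitude on |01> is -sqrt(2)*I/2.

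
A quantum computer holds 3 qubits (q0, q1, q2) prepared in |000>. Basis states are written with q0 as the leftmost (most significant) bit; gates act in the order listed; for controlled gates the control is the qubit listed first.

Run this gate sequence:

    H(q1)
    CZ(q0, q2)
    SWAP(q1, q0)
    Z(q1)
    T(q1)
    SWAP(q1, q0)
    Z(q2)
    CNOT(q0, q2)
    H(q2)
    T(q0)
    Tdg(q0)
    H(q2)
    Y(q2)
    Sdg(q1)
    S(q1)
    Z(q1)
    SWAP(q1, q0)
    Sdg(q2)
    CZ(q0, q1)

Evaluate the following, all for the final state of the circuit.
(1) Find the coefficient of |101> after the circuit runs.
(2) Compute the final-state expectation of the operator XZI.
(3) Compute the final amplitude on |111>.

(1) The amplitude on |101> is -sqrt(2)/2. Key observation: gates 9-12 undo each other exactly, leaving only the rest of the circuit to track.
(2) The observable XZI averages to -1.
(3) The amplitude on |111> is 0.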